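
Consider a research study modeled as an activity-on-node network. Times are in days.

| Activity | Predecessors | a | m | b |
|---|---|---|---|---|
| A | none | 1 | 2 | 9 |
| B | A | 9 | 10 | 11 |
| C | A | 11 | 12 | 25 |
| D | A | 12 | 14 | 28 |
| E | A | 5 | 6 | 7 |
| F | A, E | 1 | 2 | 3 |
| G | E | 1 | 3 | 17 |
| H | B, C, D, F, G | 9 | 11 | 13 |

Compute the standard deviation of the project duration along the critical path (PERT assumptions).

3.06 days

te_A = (1 + 4·2 + 9)/6 = 18/6 = 3; σ²_A = ((9−1)/6)² = 1.778
te_B = (9 + 4·10 + 11)/6 = 60/6 = 10; σ²_B = ((11−9)/6)² = 0.111
te_C = (11 + 4·12 + 25)/6 = 84/6 = 14; σ²_C = ((25−11)/6)² = 5.444
te_D = (12 + 4·14 + 28)/6 = 96/6 = 16; σ²_D = ((28−12)/6)² = 7.111
te_E = (5 + 4·6 + 7)/6 = 36/6 = 6; σ²_E = ((7−5)/6)² = 0.111
te_F = (1 + 4·2 + 3)/6 = 12/6 = 2; σ²_F = ((3−1)/6)² = 0.111
te_G = (1 + 4·3 + 17)/6 = 30/6 = 5; σ²_G = ((17−1)/6)² = 7.111
te_H = (9 + 4·11 + 13)/6 = 66/6 = 11; σ²_H = ((13−9)/6)² = 0.444

Forward pass:
ES_A = 0; EF_A = 3
ES_B = 3; EF_B = 3+10 = 13
ES_C = 3; EF_C = 3+14 = 17
ES_D = 3; EF_D = 3+16 = 19
ES_E = 3; EF_E = 3+6 = 9
ES_F = max(EF_A=3, EF_E=9) = 9; EF_F = 9+2 = 11
ES_G = 9; EF_G = 9+5 = 14
ES_H = max(EF_B=13, EF_C=17, EF_D=19, EF_F=11, EF_G=14) = 19; EF_H = 19+11 = 30
Expected project duration μ = 30 days. Critical path: A → D → H.

Variance along critical path = 1.778 + 7.111 + 0.444 = 9.333
σ = √9.333 = 3.055 days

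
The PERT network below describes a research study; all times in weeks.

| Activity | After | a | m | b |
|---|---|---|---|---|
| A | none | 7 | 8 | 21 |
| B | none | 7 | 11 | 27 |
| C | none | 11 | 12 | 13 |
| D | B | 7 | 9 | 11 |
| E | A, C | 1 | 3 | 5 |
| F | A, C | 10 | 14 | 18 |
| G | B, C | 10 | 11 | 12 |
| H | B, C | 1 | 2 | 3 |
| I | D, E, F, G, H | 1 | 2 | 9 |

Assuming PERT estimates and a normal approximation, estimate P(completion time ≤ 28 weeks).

te_A = (7 + 4·8 + 21)/6 = 60/6 = 10; σ²_A = ((21−7)/6)² = 5.444
te_B = (7 + 4·11 + 27)/6 = 78/6 = 13; σ²_B = ((27−7)/6)² = 11.111
te_C = (11 + 4·12 + 13)/6 = 72/6 = 12; σ²_C = ((13−11)/6)² = 0.111
te_D = (7 + 4·9 + 11)/6 = 54/6 = 9; σ²_D = ((11−7)/6)² = 0.444
te_E = (1 + 4·3 + 5)/6 = 18/6 = 3; σ²_E = ((5−1)/6)² = 0.444
te_F = (10 + 4·14 + 18)/6 = 84/6 = 14; σ²_F = ((18−10)/6)² = 1.778
te_G = (10 + 4·11 + 12)/6 = 66/6 = 11; σ²_G = ((12−10)/6)² = 0.111
te_H = (1 + 4·2 + 3)/6 = 12/6 = 2; σ²_H = ((3−1)/6)² = 0.111
te_I = (1 + 4·2 + 9)/6 = 18/6 = 3; σ²_I = ((9−1)/6)² = 1.778

Forward pass:
ES_A = 0; EF_A = 10
ES_B = 0; EF_B = 13
ES_C = 0; EF_C = 12
ES_D = 13; EF_D = 13+9 = 22
ES_E = max(EF_A=10, EF_C=12) = 12; EF_E = 12+3 = 15
ES_F = max(EF_A=10, EF_C=12) = 12; EF_F = 12+14 = 26
ES_G = max(EF_B=13, EF_C=12) = 13; EF_G = 13+11 = 24
ES_H = max(EF_B=13, EF_C=12) = 13; EF_H = 13+2 = 15
ES_I = max(EF_D=22, EF_E=15, EF_F=26, EF_G=24, EF_H=15) = 26; EF_I = 26+3 = 29
Expected project duration μ = 29 weeks. Critical path: C → F → I.

Variance along critical path = 0.111 + 1.778 + 1.778 = 3.667; σ = √3.667 = 1.915 weeks.
Z = (28 − 29) / 1.915 = -0.522
P(T ≤ 28) = Φ(-0.522) ≈ 0.301

0.301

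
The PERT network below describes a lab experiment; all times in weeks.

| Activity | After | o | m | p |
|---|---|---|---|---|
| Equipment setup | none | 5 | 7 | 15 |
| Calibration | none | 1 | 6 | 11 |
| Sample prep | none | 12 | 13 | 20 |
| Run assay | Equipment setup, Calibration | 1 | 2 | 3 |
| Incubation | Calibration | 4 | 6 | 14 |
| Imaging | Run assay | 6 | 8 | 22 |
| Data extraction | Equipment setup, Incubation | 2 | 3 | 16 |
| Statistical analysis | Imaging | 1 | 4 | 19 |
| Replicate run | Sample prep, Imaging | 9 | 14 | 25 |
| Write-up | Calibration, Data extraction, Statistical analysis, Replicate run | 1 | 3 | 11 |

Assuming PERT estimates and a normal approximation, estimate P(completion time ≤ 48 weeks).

te_Equipment setup = (5 + 4·7 + 15)/6 = 48/6 = 8; σ²_Equipment setup = ((15−5)/6)² = 2.778
te_Calibration = (1 + 4·6 + 11)/6 = 36/6 = 6; σ²_Calibration = ((11−1)/6)² = 2.778
te_Sample prep = (12 + 4·13 + 20)/6 = 84/6 = 14; σ²_Sample prep = ((20−12)/6)² = 1.778
te_Run assay = (1 + 4·2 + 3)/6 = 12/6 = 2; σ²_Run assay = ((3−1)/6)² = 0.111
te_Incubation = (4 + 4·6 + 14)/6 = 42/6 = 7; σ²_Incubation = ((14−4)/6)² = 2.778
te_Imaging = (6 + 4·8 + 22)/6 = 60/6 = 10; σ²_Imaging = ((22−6)/6)² = 7.111
te_Data extraction = (2 + 4·3 + 16)/6 = 30/6 = 5; σ²_Data extraction = ((16−2)/6)² = 5.444
te_Statistical analysis = (1 + 4·4 + 19)/6 = 36/6 = 6; σ²_Statistical analysis = ((19−1)/6)² = 9.000
te_Replicate run = (9 + 4·14 + 25)/6 = 90/6 = 15; σ²_Replicate run = ((25−9)/6)² = 7.111
te_Write-up = (1 + 4·3 + 11)/6 = 24/6 = 4; σ²_Write-up = ((11−1)/6)² = 2.778

Forward pass:
ES_Equipment setup = 0; EF_Equipment setup = 8
ES_Calibration = 0; EF_Calibration = 6
ES_Sample prep = 0; EF_Sample prep = 14
ES_Run assay = max(EF_Equipment setup=8, EF_Calibration=6) = 8; EF_Run assay = 8+2 = 10
ES_Incubation = 6; EF_Incubation = 6+7 = 13
ES_Imaging = 10; EF_Imaging = 10+10 = 20
ES_Data extraction = max(EF_Equipment setup=8, EF_Incubation=13) = 13; EF_Data extraction = 13+5 = 18
ES_Statistical analysis = 20; EF_Statistical analysis = 20+6 = 26
ES_Replicate run = max(EF_Sample prep=14, EF_Imaging=20) = 20; EF_Replicate run = 20+15 = 35
ES_Write-up = max(EF_Calibration=6, EF_Data extraction=18, EF_Statistical analysis=26, EF_Replicate run=35) = 35; EF_Write-up = 35+4 = 39
Expected project duration μ = 39 weeks. Critical path: Equipment setup → Run assay → Imaging → Replicate run → Write-up.

Variance along critical path = 2.778 + 0.111 + 7.111 + 7.111 + 2.778 = 19.889; σ = √19.889 = 4.460 weeks.
Z = (48 − 39) / 4.460 = 2.018
P(T ≤ 48) = Φ(2.018) ≈ 0.978

0.978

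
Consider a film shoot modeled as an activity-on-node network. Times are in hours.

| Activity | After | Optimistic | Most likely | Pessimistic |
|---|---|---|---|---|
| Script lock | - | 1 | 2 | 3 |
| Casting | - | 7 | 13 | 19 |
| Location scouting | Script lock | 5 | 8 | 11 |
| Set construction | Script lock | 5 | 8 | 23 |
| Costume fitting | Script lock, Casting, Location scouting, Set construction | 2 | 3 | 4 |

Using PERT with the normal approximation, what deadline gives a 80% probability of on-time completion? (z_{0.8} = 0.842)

17.7 hours

te_Script lock = (1 + 4·2 + 3)/6 = 12/6 = 2; σ²_Script lock = ((3−1)/6)² = 0.111
te_Casting = (7 + 4·13 + 19)/6 = 78/6 = 13; σ²_Casting = ((19−7)/6)² = 4.000
te_Location scouting = (5 + 4·8 + 11)/6 = 48/6 = 8; σ²_Location scouting = ((11−5)/6)² = 1.000
te_Set construction = (5 + 4·8 + 23)/6 = 60/6 = 10; σ²_Set construction = ((23−5)/6)² = 9.000
te_Costume fitting = (2 + 4·3 + 4)/6 = 18/6 = 3; σ²_Costume fitting = ((4−2)/6)² = 0.111

Forward pass:
ES_Script lock = 0; EF_Script lock = 2
ES_Casting = 0; EF_Casting = 13
ES_Location scouting = 2; EF_Location scouting = 2+8 = 10
ES_Set construction = 2; EF_Set construction = 2+10 = 12
ES_Costume fitting = max(EF_Script lock=2, EF_Casting=13, EF_Location scouting=10, EF_Set construction=12) = 13; EF_Costume fitting = 13+3 = 16
Expected project duration μ = 16 hours. Critical path: Casting → Costume fitting.

Variance along critical path = 4.000 + 0.111 = 4.111; σ = 2.028 hours.
D = μ + z·σ = 16 + 0.842·2.028 = 17.7 hours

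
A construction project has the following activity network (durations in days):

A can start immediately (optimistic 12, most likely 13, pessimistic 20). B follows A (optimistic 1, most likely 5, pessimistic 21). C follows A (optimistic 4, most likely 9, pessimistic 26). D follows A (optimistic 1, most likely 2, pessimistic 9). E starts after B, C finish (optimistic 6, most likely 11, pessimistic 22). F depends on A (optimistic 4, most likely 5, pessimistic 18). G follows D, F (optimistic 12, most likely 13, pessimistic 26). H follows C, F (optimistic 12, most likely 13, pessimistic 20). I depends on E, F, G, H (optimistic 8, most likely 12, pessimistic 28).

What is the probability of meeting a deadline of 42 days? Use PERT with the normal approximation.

0.019

te_A = (12 + 4·13 + 20)/6 = 84/6 = 14; σ²_A = ((20−12)/6)² = 1.778
te_B = (1 + 4·5 + 21)/6 = 42/6 = 7; σ²_B = ((21−1)/6)² = 11.111
te_C = (4 + 4·9 + 26)/6 = 66/6 = 11; σ²_C = ((26−4)/6)² = 13.444
te_D = (1 + 4·2 + 9)/6 = 18/6 = 3; σ²_D = ((9−1)/6)² = 1.778
te_E = (6 + 4·11 + 22)/6 = 72/6 = 12; σ²_E = ((22−6)/6)² = 7.111
te_F = (4 + 4·5 + 18)/6 = 42/6 = 7; σ²_F = ((18−4)/6)² = 5.444
te_G = (12 + 4·13 + 26)/6 = 90/6 = 15; σ²_G = ((26−12)/6)² = 5.444
te_H = (12 + 4·13 + 20)/6 = 84/6 = 14; σ²_H = ((20−12)/6)² = 1.778
te_I = (8 + 4·12 + 28)/6 = 84/6 = 14; σ²_I = ((28−8)/6)² = 11.111

Forward pass:
ES_A = 0; EF_A = 14
ES_B = 14; EF_B = 14+7 = 21
ES_C = 14; EF_C = 14+11 = 25
ES_D = 14; EF_D = 14+3 = 17
ES_E = max(EF_B=21, EF_C=25) = 25; EF_E = 25+12 = 37
ES_F = 14; EF_F = 14+7 = 21
ES_G = max(EF_D=17, EF_F=21) = 21; EF_G = 21+15 = 36
ES_H = max(EF_C=25, EF_F=21) = 25; EF_H = 25+14 = 39
ES_I = max(EF_E=37, EF_F=21, EF_G=36, EF_H=39) = 39; EF_I = 39+14 = 53
Expected project duration μ = 53 days. Critical path: A → C → H → I.

Variance along critical path = 1.778 + 13.444 + 1.778 + 11.111 = 28.111; σ = √28.111 = 5.302 days.
Z = (42 − 53) / 5.302 = -2.075
P(T ≤ 42) = Φ(-2.075) ≈ 0.019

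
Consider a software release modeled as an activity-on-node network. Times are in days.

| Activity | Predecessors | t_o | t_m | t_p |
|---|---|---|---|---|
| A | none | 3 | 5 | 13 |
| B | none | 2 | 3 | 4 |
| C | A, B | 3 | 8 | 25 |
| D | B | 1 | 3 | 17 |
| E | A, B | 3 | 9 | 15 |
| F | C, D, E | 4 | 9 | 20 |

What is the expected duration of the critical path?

te_A = (3 + 4·5 + 13)/6 = 36/6 = 6
te_B = (2 + 4·3 + 4)/6 = 18/6 = 3
te_C = (3 + 4·8 + 25)/6 = 60/6 = 10
te_D = (1 + 4·3 + 17)/6 = 30/6 = 5
te_E = (3 + 4·9 + 15)/6 = 54/6 = 9
te_F = (4 + 4·9 + 20)/6 = 60/6 = 10

Forward pass:
ES_A = 0; EF_A = 6
ES_B = 0; EF_B = 3
ES_C = max(EF_A=6, EF_B=3) = 6; EF_C = 6+10 = 16
ES_D = 3; EF_D = 3+5 = 8
ES_E = max(EF_A=6, EF_B=3) = 6; EF_E = 6+9 = 15
ES_F = max(EF_C=16, EF_D=8, EF_E=15) = 16; EF_F = 16+10 = 26
Expected project duration μ = 26 days. Critical path: A → C → F.

26 days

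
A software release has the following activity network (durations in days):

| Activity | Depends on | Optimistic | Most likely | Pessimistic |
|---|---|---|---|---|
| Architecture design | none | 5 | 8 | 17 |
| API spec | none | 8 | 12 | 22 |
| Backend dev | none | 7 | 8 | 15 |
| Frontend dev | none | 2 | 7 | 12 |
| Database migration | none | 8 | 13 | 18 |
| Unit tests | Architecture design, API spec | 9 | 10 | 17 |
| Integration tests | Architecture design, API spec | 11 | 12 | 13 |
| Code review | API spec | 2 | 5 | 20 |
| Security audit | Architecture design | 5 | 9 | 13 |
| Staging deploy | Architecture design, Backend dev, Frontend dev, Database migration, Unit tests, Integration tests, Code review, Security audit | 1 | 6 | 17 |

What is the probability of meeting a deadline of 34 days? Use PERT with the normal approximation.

0.713

te_Architecture design = (5 + 4·8 + 17)/6 = 54/6 = 9; σ²_Architecture design = ((17−5)/6)² = 4.000
te_API spec = (8 + 4·12 + 22)/6 = 78/6 = 13; σ²_API spec = ((22−8)/6)² = 5.444
te_Backend dev = (7 + 4·8 + 15)/6 = 54/6 = 9; σ²_Backend dev = ((15−7)/6)² = 1.778
te_Frontend dev = (2 + 4·7 + 12)/6 = 42/6 = 7; σ²_Frontend dev = ((12−2)/6)² = 2.778
te_Database migration = (8 + 4·13 + 18)/6 = 78/6 = 13; σ²_Database migration = ((18−8)/6)² = 2.778
te_Unit tests = (9 + 4·10 + 17)/6 = 66/6 = 11; σ²_Unit tests = ((17−9)/6)² = 1.778
te_Integration tests = (11 + 4·12 + 13)/6 = 72/6 = 12; σ²_Integration tests = ((13−11)/6)² = 0.111
te_Code review = (2 + 4·5 + 20)/6 = 42/6 = 7; σ²_Code review = ((20−2)/6)² = 9.000
te_Security audit = (5 + 4·9 + 13)/6 = 54/6 = 9; σ²_Security audit = ((13−5)/6)² = 1.778
te_Staging deploy = (1 + 4·6 + 17)/6 = 42/6 = 7; σ²_Staging deploy = ((17−1)/6)² = 7.111

Forward pass:
ES_Architecture design = 0; EF_Architecture design = 9
ES_API spec = 0; EF_API spec = 13
ES_Backend dev = 0; EF_Backend dev = 9
ES_Frontend dev = 0; EF_Frontend dev = 7
ES_Database migration = 0; EF_Database migration = 13
ES_Unit tests = max(EF_Architecture design=9, EF_API spec=13) = 13; EF_Unit tests = 13+11 = 24
ES_Integration tests = max(EF_Architecture design=9, EF_API spec=13) = 13; EF_Integration tests = 13+12 = 25
ES_Code review = 13; EF_Code review = 13+7 = 20
ES_Security audit = 9; EF_Security audit = 9+9 = 18
ES_Staging deploy = max(EF_Architecture design=9, EF_Backend dev=9, EF_Frontend dev=7, EF_Database migration=13, EF_Unit tests=24, EF_Integration tests=25, EF_Code review=20, EF_Security audit=18) = 25; EF_Staging deploy = 25+7 = 32
Expected project duration μ = 32 days. Critical path: API spec → Integration tests → Staging deploy.

Variance along critical path = 5.444 + 0.111 + 7.111 = 12.667; σ = √12.667 = 3.559 days.
Z = (34 − 32) / 3.559 = 0.562
P(T ≤ 34) = Φ(0.562) ≈ 0.713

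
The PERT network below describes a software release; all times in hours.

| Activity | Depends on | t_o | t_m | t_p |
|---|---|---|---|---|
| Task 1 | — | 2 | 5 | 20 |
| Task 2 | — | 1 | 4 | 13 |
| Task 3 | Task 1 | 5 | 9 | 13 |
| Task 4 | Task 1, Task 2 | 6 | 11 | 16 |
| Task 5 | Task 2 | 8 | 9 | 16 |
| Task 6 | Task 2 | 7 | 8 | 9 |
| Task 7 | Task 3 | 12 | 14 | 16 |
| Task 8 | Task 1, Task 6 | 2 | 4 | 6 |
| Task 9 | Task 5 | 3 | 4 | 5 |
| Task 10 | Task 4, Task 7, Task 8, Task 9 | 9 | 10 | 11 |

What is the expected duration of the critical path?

te_Task 1 = (2 + 4·5 + 20)/6 = 42/6 = 7
te_Task 2 = (1 + 4·4 + 13)/6 = 30/6 = 5
te_Task 3 = (5 + 4·9 + 13)/6 = 54/6 = 9
te_Task 4 = (6 + 4·11 + 16)/6 = 66/6 = 11
te_Task 5 = (8 + 4·9 + 16)/6 = 60/6 = 10
te_Task 6 = (7 + 4·8 + 9)/6 = 48/6 = 8
te_Task 7 = (12 + 4·14 + 16)/6 = 84/6 = 14
te_Task 8 = (2 + 4·4 + 6)/6 = 24/6 = 4
te_Task 9 = (3 + 4·4 + 5)/6 = 24/6 = 4
te_Task 10 = (9 + 4·10 + 11)/6 = 60/6 = 10

Forward pass:
ES_Task 1 = 0; EF_Task 1 = 7
ES_Task 2 = 0; EF_Task 2 = 5
ES_Task 3 = 7; EF_Task 3 = 7+9 = 16
ES_Task 4 = max(EF_Task 1=7, EF_Task 2=5) = 7; EF_Task 4 = 7+11 = 18
ES_Task 5 = 5; EF_Task 5 = 5+10 = 15
ES_Task 6 = 5; EF_Task 6 = 5+8 = 13
ES_Task 7 = 16; EF_Task 7 = 16+14 = 30
ES_Task 8 = max(EF_Task 1=7, EF_Task 6=13) = 13; EF_Task 8 = 13+4 = 17
ES_Task 9 = 15; EF_Task 9 = 15+4 = 19
ES_Task 10 = max(EF_Task 4=18, EF_Task 7=30, EF_Task 8=17, EF_Task 9=19) = 30; EF_Task 10 = 30+10 = 40
Expected project duration μ = 40 hours. Critical path: Task 1 → Task 3 → Task 7 → Task 10.

40 hours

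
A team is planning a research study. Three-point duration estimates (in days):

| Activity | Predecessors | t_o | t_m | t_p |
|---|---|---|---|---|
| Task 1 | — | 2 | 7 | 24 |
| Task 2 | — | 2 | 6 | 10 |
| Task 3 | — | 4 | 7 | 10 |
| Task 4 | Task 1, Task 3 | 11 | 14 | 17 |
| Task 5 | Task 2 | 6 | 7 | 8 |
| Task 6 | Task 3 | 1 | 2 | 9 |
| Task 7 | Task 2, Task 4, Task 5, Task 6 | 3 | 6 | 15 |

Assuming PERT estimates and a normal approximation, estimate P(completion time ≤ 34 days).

0.824

te_Task 1 = (2 + 4·7 + 24)/6 = 54/6 = 9; σ²_Task 1 = ((24−2)/6)² = 13.444
te_Task 2 = (2 + 4·6 + 10)/6 = 36/6 = 6; σ²_Task 2 = ((10−2)/6)² = 1.778
te_Task 3 = (4 + 4·7 + 10)/6 = 42/6 = 7; σ²_Task 3 = ((10−4)/6)² = 1.000
te_Task 4 = (11 + 4·14 + 17)/6 = 84/6 = 14; σ²_Task 4 = ((17−11)/6)² = 1.000
te_Task 5 = (6 + 4·7 + 8)/6 = 42/6 = 7; σ²_Task 5 = ((8−6)/6)² = 0.111
te_Task 6 = (1 + 4·2 + 9)/6 = 18/6 = 3; σ²_Task 6 = ((9−1)/6)² = 1.778
te_Task 7 = (3 + 4·6 + 15)/6 = 42/6 = 7; σ²_Task 7 = ((15−3)/6)² = 4.000

Forward pass:
ES_Task 1 = 0; EF_Task 1 = 9
ES_Task 2 = 0; EF_Task 2 = 6
ES_Task 3 = 0; EF_Task 3 = 7
ES_Task 4 = max(EF_Task 1=9, EF_Task 3=7) = 9; EF_Task 4 = 9+14 = 23
ES_Task 5 = 6; EF_Task 5 = 6+7 = 13
ES_Task 6 = 7; EF_Task 6 = 7+3 = 10
ES_Task 7 = max(EF_Task 2=6, EF_Task 4=23, EF_Task 5=13, EF_Task 6=10) = 23; EF_Task 7 = 23+7 = 30
Expected project duration μ = 30 days. Critical path: Task 1 → Task 4 → Task 7.

Variance along critical path = 13.444 + 1.000 + 4.000 = 18.444; σ = √18.444 = 4.295 days.
Z = (34 − 30) / 4.295 = 0.931
P(T ≤ 34) = Φ(0.931) ≈ 0.824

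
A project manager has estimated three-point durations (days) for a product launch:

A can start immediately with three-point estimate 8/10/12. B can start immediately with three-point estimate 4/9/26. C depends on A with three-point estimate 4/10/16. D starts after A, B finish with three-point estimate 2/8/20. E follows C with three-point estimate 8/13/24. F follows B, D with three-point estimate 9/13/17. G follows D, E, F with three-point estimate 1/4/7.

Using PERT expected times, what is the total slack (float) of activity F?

1 days

te_A = (8 + 4·10 + 12)/6 = 60/6 = 10
te_B = (4 + 4·9 + 26)/6 = 66/6 = 11
te_C = (4 + 4·10 + 16)/6 = 60/6 = 10
te_D = (2 + 4·8 + 20)/6 = 54/6 = 9
te_E = (8 + 4·13 + 24)/6 = 84/6 = 14
te_F = (9 + 4·13 + 17)/6 = 78/6 = 13
te_G = (1 + 4·4 + 7)/6 = 24/6 = 4

Forward pass:
ES_A = 0; EF_A = 10
ES_B = 0; EF_B = 11
ES_C = 10; EF_C = 10+10 = 20
ES_D = max(EF_A=10, EF_B=11) = 11; EF_D = 11+9 = 20
ES_E = 20; EF_E = 20+14 = 34
ES_F = max(EF_B=11, EF_D=20) = 20; EF_F = 20+13 = 33
ES_G = max(EF_D=20, EF_E=34, EF_F=33) = 34; EF_G = 34+4 = 38
Expected project duration μ = 38 days. Critical path: A → C → E → G.

Backward pass:
LF_G = 38; LS_G = 38−4 = 34
LF_F = LS_G = 34; LS_F = 34−13 = 21
LF_E = LS_G = 34; LS_E = 34−14 = 20
LF_D = min(LS_F=21, LS_G=34) = 21; LS_D = 21−9 = 12
LF_C = LS_E = 20; LS_C = 20−10 = 10
LF_B = min(LS_D=12, LS_F=21) = 12; LS_B = 12−11 = 1
LF_A = min(LS_C=10, LS_D=12) = 10; LS_A = 10−10 = 0
Slack_F = LS_F − ES_F = 21 − 20 = 1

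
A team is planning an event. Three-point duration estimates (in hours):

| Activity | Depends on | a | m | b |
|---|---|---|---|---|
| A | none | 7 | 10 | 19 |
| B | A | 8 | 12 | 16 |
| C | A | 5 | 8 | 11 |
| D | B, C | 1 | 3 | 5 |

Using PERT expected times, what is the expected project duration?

26 hours

te_A = (7 + 4·10 + 19)/6 = 66/6 = 11
te_B = (8 + 4·12 + 16)/6 = 72/6 = 12
te_C = (5 + 4·8 + 11)/6 = 48/6 = 8
te_D = (1 + 4·3 + 5)/6 = 18/6 = 3

Forward pass:
ES_A = 0; EF_A = 11
ES_B = 11; EF_B = 11+12 = 23
ES_C = 11; EF_C = 11+8 = 19
ES_D = max(EF_B=23, EF_C=19) = 23; EF_D = 23+3 = 26
Expected project duration μ = 26 hours. Critical path: A → B → D.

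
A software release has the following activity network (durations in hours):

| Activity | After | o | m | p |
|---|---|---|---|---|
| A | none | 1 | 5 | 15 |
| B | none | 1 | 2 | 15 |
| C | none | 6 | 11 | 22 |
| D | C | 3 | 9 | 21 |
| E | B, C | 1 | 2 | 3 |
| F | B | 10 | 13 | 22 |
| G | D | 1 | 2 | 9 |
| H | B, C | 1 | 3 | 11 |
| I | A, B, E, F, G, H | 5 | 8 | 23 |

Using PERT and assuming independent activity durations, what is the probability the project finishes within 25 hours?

0.027

te_A = (1 + 4·5 + 15)/6 = 36/6 = 6; σ²_A = ((15−1)/6)² = 5.444
te_B = (1 + 4·2 + 15)/6 = 24/6 = 4; σ²_B = ((15−1)/6)² = 5.444
te_C = (6 + 4·11 + 22)/6 = 72/6 = 12; σ²_C = ((22−6)/6)² = 7.111
te_D = (3 + 4·9 + 21)/6 = 60/6 = 10; σ²_D = ((21−3)/6)² = 9.000
te_E = (1 + 4·2 + 3)/6 = 12/6 = 2; σ²_E = ((3−1)/6)² = 0.111
te_F = (10 + 4·13 + 22)/6 = 84/6 = 14; σ²_F = ((22−10)/6)² = 4.000
te_G = (1 + 4·2 + 9)/6 = 18/6 = 3; σ²_G = ((9−1)/6)² = 1.778
te_H = (1 + 4·3 + 11)/6 = 24/6 = 4; σ²_H = ((11−1)/6)² = 2.778
te_I = (5 + 4·8 + 23)/6 = 60/6 = 10; σ²_I = ((23−5)/6)² = 9.000

Forward pass:
ES_A = 0; EF_A = 6
ES_B = 0; EF_B = 4
ES_C = 0; EF_C = 12
ES_D = 12; EF_D = 12+10 = 22
ES_E = max(EF_B=4, EF_C=12) = 12; EF_E = 12+2 = 14
ES_F = 4; EF_F = 4+14 = 18
ES_G = 22; EF_G = 22+3 = 25
ES_H = max(EF_B=4, EF_C=12) = 12; EF_H = 12+4 = 16
ES_I = max(EF_A=6, EF_B=4, EF_E=14, EF_F=18, EF_G=25, EF_H=16) = 25; EF_I = 25+10 = 35
Expected project duration μ = 35 hours. Critical path: C → D → G → I.

Variance along critical path = 7.111 + 9.000 + 1.778 + 9.000 = 26.889; σ = √26.889 = 5.185 hours.
Z = (25 − 35) / 5.185 = -1.928
P(T ≤ 25) = Φ(-1.928) ≈ 0.027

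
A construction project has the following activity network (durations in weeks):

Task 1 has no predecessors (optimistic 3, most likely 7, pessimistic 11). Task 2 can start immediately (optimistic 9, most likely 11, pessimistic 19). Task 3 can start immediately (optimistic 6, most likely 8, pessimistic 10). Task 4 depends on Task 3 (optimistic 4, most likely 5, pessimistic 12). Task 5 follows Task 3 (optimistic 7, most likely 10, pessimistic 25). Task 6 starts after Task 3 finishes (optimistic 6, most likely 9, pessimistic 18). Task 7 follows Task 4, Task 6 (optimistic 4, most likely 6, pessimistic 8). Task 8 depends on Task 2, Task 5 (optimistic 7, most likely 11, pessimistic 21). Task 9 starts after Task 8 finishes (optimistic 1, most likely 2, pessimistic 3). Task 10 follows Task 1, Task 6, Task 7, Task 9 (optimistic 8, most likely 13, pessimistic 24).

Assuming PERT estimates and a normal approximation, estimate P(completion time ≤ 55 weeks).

te_Task 1 = (3 + 4·7 + 11)/6 = 42/6 = 7; σ²_Task 1 = ((11−3)/6)² = 1.778
te_Task 2 = (9 + 4·11 + 19)/6 = 72/6 = 12; σ²_Task 2 = ((19−9)/6)² = 2.778
te_Task 3 = (6 + 4·8 + 10)/6 = 48/6 = 8; σ²_Task 3 = ((10−6)/6)² = 0.444
te_Task 4 = (4 + 4·5 + 12)/6 = 36/6 = 6; σ²_Task 4 = ((12−4)/6)² = 1.778
te_Task 5 = (7 + 4·10 + 25)/6 = 72/6 = 12; σ²_Task 5 = ((25−7)/6)² = 9.000
te_Task 6 = (6 + 4·9 + 18)/6 = 60/6 = 10; σ²_Task 6 = ((18−6)/6)² = 4.000
te_Task 7 = (4 + 4·6 + 8)/6 = 36/6 = 6; σ²_Task 7 = ((8−4)/6)² = 0.444
te_Task 8 = (7 + 4·11 + 21)/6 = 72/6 = 12; σ²_Task 8 = ((21−7)/6)² = 5.444
te_Task 9 = (1 + 4·2 + 3)/6 = 12/6 = 2; σ²_Task 9 = ((3−1)/6)² = 0.111
te_Task 10 = (8 + 4·13 + 24)/6 = 84/6 = 14; σ²_Task 10 = ((24−8)/6)² = 7.111

Forward pass:
ES_Task 1 = 0; EF_Task 1 = 7
ES_Task 2 = 0; EF_Task 2 = 12
ES_Task 3 = 0; EF_Task 3 = 8
ES_Task 4 = 8; EF_Task 4 = 8+6 = 14
ES_Task 5 = 8; EF_Task 5 = 8+12 = 20
ES_Task 6 = 8; EF_Task 6 = 8+10 = 18
ES_Task 7 = max(EF_Task 4=14, EF_Task 6=18) = 18; EF_Task 7 = 18+6 = 24
ES_Task 8 = max(EF_Task 2=12, EF_Task 5=20) = 20; EF_Task 8 = 20+12 = 32
ES_Task 9 = 32; EF_Task 9 = 32+2 = 34
ES_Task 10 = max(EF_Task 1=7, EF_Task 6=18, EF_Task 7=24, EF_Task 9=34) = 34; EF_Task 10 = 34+14 = 48
Expected project duration μ = 48 weeks. Critical path: Task 3 → Task 5 → Task 8 → Task 9 → Task 10.

Variance along critical path = 0.444 + 9.000 + 5.444 + 0.111 + 7.111 = 22.111; σ = √22.111 = 4.702 weeks.
Z = (55 − 48) / 4.702 = 1.489
P(T ≤ 55) = Φ(1.489) ≈ 0.932

0.932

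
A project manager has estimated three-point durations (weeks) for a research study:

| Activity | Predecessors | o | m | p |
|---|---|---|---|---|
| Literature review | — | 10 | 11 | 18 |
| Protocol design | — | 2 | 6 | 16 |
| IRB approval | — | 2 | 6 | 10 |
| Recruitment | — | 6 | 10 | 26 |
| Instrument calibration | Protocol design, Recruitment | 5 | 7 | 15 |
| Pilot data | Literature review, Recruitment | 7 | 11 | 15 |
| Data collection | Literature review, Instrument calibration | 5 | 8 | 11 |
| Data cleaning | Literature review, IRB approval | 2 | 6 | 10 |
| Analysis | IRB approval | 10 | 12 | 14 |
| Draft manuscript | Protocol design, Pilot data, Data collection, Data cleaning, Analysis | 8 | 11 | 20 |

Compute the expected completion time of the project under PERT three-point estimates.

40 weeks

te_Literature review = (10 + 4·11 + 18)/6 = 72/6 = 12
te_Protocol design = (2 + 4·6 + 16)/6 = 42/6 = 7
te_IRB approval = (2 + 4·6 + 10)/6 = 36/6 = 6
te_Recruitment = (6 + 4·10 + 26)/6 = 72/6 = 12
te_Instrument calibration = (5 + 4·7 + 15)/6 = 48/6 = 8
te_Pilot data = (7 + 4·11 + 15)/6 = 66/6 = 11
te_Data collection = (5 + 4·8 + 11)/6 = 48/6 = 8
te_Data cleaning = (2 + 4·6 + 10)/6 = 36/6 = 6
te_Analysis = (10 + 4·12 + 14)/6 = 72/6 = 12
te_Draft manuscript = (8 + 4·11 + 20)/6 = 72/6 = 12

Forward pass:
ES_Literature review = 0; EF_Literature review = 12
ES_Protocol design = 0; EF_Protocol design = 7
ES_IRB approval = 0; EF_IRB approval = 6
ES_Recruitment = 0; EF_Recruitment = 12
ES_Instrument calibration = max(EF_Protocol design=7, EF_Recruitment=12) = 12; EF_Instrument calibration = 12+8 = 20
ES_Pilot data = max(EF_Literature review=12, EF_Recruitment=12) = 12; EF_Pilot data = 12+11 = 23
ES_Data collection = max(EF_Literature review=12, EF_Instrument calibration=20) = 20; EF_Data collection = 20+8 = 28
ES_Data cleaning = max(EF_Literature review=12, EF_IRB approval=6) = 12; EF_Data cleaning = 12+6 = 18
ES_Analysis = 6; EF_Analysis = 6+12 = 18
ES_Draft manuscript = max(EF_Protocol design=7, EF_Pilot data=23, EF_Data collection=28, EF_Data cleaning=18, EF_Analysis=18) = 28; EF_Draft manuscript = 28+12 = 40
Expected project duration μ = 40 weeks. Critical path: Recruitment → Instrument calibration → Data collection → Draft manuscript.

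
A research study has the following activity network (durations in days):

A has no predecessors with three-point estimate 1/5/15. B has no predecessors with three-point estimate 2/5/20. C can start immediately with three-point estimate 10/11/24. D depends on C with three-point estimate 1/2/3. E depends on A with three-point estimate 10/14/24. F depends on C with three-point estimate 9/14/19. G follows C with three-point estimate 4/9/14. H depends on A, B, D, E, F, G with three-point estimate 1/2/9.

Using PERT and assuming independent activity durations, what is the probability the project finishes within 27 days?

te_A = (1 + 4·5 + 15)/6 = 36/6 = 6; σ²_A = ((15−1)/6)² = 5.444
te_B = (2 + 4·5 + 20)/6 = 42/6 = 7; σ²_B = ((20−2)/6)² = 9.000
te_C = (10 + 4·11 + 24)/6 = 78/6 = 13; σ²_C = ((24−10)/6)² = 5.444
te_D = (1 + 4·2 + 3)/6 = 12/6 = 2; σ²_D = ((3−1)/6)² = 0.111
te_E = (10 + 4·14 + 24)/6 = 90/6 = 15; σ²_E = ((24−10)/6)² = 5.444
te_F = (9 + 4·14 + 19)/6 = 84/6 = 14; σ²_F = ((19−9)/6)² = 2.778
te_G = (4 + 4·9 + 14)/6 = 54/6 = 9; σ²_G = ((14−4)/6)² = 2.778
te_H = (1 + 4·2 + 9)/6 = 18/6 = 3; σ²_H = ((9−1)/6)² = 1.778

Forward pass:
ES_A = 0; EF_A = 6
ES_B = 0; EF_B = 7
ES_C = 0; EF_C = 13
ES_D = 13; EF_D = 13+2 = 15
ES_E = 6; EF_E = 6+15 = 21
ES_F = 13; EF_F = 13+14 = 27
ES_G = 13; EF_G = 13+9 = 22
ES_H = max(EF_A=6, EF_B=7, EF_D=15, EF_E=21, EF_F=27, EF_G=22) = 27; EF_H = 27+3 = 30
Expected project duration μ = 30 days. Critical path: C → F → H.

Variance along critical path = 5.444 + 2.778 + 1.778 = 10.000; σ = √10.000 = 3.162 days.
Z = (27 − 30) / 3.162 = -0.949
P(T ≤ 27) = Φ(-0.949) ≈ 0.171

0.171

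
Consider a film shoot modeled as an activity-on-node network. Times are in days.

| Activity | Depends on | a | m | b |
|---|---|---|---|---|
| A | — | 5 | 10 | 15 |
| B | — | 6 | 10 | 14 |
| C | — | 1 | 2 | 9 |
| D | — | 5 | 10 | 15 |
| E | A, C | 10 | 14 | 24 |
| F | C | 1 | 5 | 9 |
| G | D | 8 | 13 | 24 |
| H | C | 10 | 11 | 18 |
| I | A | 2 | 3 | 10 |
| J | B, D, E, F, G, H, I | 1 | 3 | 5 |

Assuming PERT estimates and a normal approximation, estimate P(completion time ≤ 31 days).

0.846

te_A = (5 + 4·10 + 15)/6 = 60/6 = 10; σ²_A = ((15−5)/6)² = 2.778
te_B = (6 + 4·10 + 14)/6 = 60/6 = 10; σ²_B = ((14−6)/6)² = 1.778
te_C = (1 + 4·2 + 9)/6 = 18/6 = 3; σ²_C = ((9−1)/6)² = 1.778
te_D = (5 + 4·10 + 15)/6 = 60/6 = 10; σ²_D = ((15−5)/6)² = 2.778
te_E = (10 + 4·14 + 24)/6 = 90/6 = 15; σ²_E = ((24−10)/6)² = 5.444
te_F = (1 + 4·5 + 9)/6 = 30/6 = 5; σ²_F = ((9−1)/6)² = 1.778
te_G = (8 + 4·13 + 24)/6 = 84/6 = 14; σ²_G = ((24−8)/6)² = 7.111
te_H = (10 + 4·11 + 18)/6 = 72/6 = 12; σ²_H = ((18−10)/6)² = 1.778
te_I = (2 + 4·3 + 10)/6 = 24/6 = 4; σ²_I = ((10−2)/6)² = 1.778
te_J = (1 + 4·3 + 5)/6 = 18/6 = 3; σ²_J = ((5−1)/6)² = 0.444

Forward pass:
ES_A = 0; EF_A = 10
ES_B = 0; EF_B = 10
ES_C = 0; EF_C = 3
ES_D = 0; EF_D = 10
ES_E = max(EF_A=10, EF_C=3) = 10; EF_E = 10+15 = 25
ES_F = 3; EF_F = 3+5 = 8
ES_G = 10; EF_G = 10+14 = 24
ES_H = 3; EF_H = 3+12 = 15
ES_I = 10; EF_I = 10+4 = 14
ES_J = max(EF_B=10, EF_D=10, EF_E=25, EF_F=8, EF_G=24, EF_H=15, EF_I=14) = 25; EF_J = 25+3 = 28
Expected project duration μ = 28 days. Critical path: A → E → J.

Variance along critical path = 2.778 + 5.444 + 0.444 = 8.667; σ = √8.667 = 2.944 days.
Z = (31 − 28) / 2.944 = 1.019
P(T ≤ 31) = Φ(1.019) ≈ 0.846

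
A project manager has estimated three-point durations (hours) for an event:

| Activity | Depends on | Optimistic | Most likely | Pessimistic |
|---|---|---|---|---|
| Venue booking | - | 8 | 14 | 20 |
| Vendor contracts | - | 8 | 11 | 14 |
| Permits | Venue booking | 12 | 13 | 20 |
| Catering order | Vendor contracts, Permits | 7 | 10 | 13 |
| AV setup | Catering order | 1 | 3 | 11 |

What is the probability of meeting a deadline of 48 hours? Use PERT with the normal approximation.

0.974

te_Venue booking = (8 + 4·14 + 20)/6 = 84/6 = 14; σ²_Venue booking = ((20−8)/6)² = 4.000
te_Vendor contracts = (8 + 4·11 + 14)/6 = 66/6 = 11; σ²_Vendor contracts = ((14−8)/6)² = 1.000
te_Permits = (12 + 4·13 + 20)/6 = 84/6 = 14; σ²_Permits = ((20−12)/6)² = 1.778
te_Catering order = (7 + 4·10 + 13)/6 = 60/6 = 10; σ²_Catering order = ((13−7)/6)² = 1.000
te_AV setup = (1 + 4·3 + 11)/6 = 24/6 = 4; σ²_AV setup = ((11−1)/6)² = 2.778

Forward pass:
ES_Venue booking = 0; EF_Venue booking = 14
ES_Vendor contracts = 0; EF_Vendor contracts = 11
ES_Permits = 14; EF_Permits = 14+14 = 28
ES_Catering order = max(EF_Vendor contracts=11, EF_Permits=28) = 28; EF_Catering order = 28+10 = 38
ES_AV setup = 38; EF_AV setup = 38+4 = 42
Expected project duration μ = 42 hours. Critical path: Venue booking → Permits → Catering order → AV setup.

Variance along critical path = 4.000 + 1.778 + 1.000 + 2.778 = 9.556; σ = √9.556 = 3.091 hours.
Z = (48 − 42) / 3.091 = 1.941
P(T ≤ 48) = Φ(1.941) ≈ 0.974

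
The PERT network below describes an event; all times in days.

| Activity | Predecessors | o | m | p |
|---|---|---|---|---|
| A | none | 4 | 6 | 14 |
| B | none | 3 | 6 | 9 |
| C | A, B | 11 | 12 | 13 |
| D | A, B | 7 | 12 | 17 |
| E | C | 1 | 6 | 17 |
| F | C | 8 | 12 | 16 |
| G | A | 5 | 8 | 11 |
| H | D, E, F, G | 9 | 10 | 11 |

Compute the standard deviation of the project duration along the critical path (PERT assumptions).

2.19 days

te_A = (4 + 4·6 + 14)/6 = 42/6 = 7; σ²_A = ((14−4)/6)² = 2.778
te_B = (3 + 4·6 + 9)/6 = 36/6 = 6; σ²_B = ((9−3)/6)² = 1.000
te_C = (11 + 4·12 + 13)/6 = 72/6 = 12; σ²_C = ((13−11)/6)² = 0.111
te_D = (7 + 4·12 + 17)/6 = 72/6 = 12; σ²_D = ((17−7)/6)² = 2.778
te_E = (1 + 4·6 + 17)/6 = 42/6 = 7; σ²_E = ((17−1)/6)² = 7.111
te_F = (8 + 4·12 + 16)/6 = 72/6 = 12; σ²_F = ((16−8)/6)² = 1.778
te_G = (5 + 4·8 + 11)/6 = 48/6 = 8; σ²_G = ((11−5)/6)² = 1.000
te_H = (9 + 4·10 + 11)/6 = 60/6 = 10; σ²_H = ((11−9)/6)² = 0.111

Forward pass:
ES_A = 0; EF_A = 7
ES_B = 0; EF_B = 6
ES_C = max(EF_A=7, EF_B=6) = 7; EF_C = 7+12 = 19
ES_D = max(EF_A=7, EF_B=6) = 7; EF_D = 7+12 = 19
ES_E = 19; EF_E = 19+7 = 26
ES_F = 19; EF_F = 19+12 = 31
ES_G = 7; EF_G = 7+8 = 15
ES_H = max(EF_D=19, EF_E=26, EF_F=31, EF_G=15) = 31; EF_H = 31+10 = 41
Expected project duration μ = 41 days. Critical path: A → C → F → H.

Variance along critical path = 2.778 + 0.111 + 1.778 + 0.111 = 4.778
σ = √4.778 = 2.186 days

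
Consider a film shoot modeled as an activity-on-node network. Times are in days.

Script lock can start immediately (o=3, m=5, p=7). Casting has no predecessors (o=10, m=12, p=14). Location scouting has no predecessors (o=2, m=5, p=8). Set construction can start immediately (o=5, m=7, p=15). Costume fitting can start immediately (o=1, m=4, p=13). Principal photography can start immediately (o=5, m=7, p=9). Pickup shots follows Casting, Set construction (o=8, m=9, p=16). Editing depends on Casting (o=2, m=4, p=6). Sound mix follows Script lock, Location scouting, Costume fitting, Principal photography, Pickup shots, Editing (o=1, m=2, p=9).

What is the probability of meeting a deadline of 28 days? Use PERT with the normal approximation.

te_Script lock = (3 + 4·5 + 7)/6 = 30/6 = 5; σ²_Script lock = ((7−3)/6)² = 0.444
te_Casting = (10 + 4·12 + 14)/6 = 72/6 = 12; σ²_Casting = ((14−10)/6)² = 0.444
te_Location scouting = (2 + 4·5 + 8)/6 = 30/6 = 5; σ²_Location scouting = ((8−2)/6)² = 1.000
te_Set construction = (5 + 4·7 + 15)/6 = 48/6 = 8; σ²_Set construction = ((15−5)/6)² = 2.778
te_Costume fitting = (1 + 4·4 + 13)/6 = 30/6 = 5; σ²_Costume fitting = ((13−1)/6)² = 4.000
te_Principal photography = (5 + 4·7 + 9)/6 = 42/6 = 7; σ²_Principal photography = ((9−5)/6)² = 0.444
te_Pickup shots = (8 + 4·9 + 16)/6 = 60/6 = 10; σ²_Pickup shots = ((16−8)/6)² = 1.778
te_Editing = (2 + 4·4 + 6)/6 = 24/6 = 4; σ²_Editing = ((6−2)/6)² = 0.444
te_Sound mix = (1 + 4·2 + 9)/6 = 18/6 = 3; σ²_Sound mix = ((9−1)/6)² = 1.778

Forward pass:
ES_Script lock = 0; EF_Script lock = 5
ES_Casting = 0; EF_Casting = 12
ES_Location scouting = 0; EF_Location scouting = 5
ES_Set construction = 0; EF_Set construction = 8
ES_Costume fitting = 0; EF_Costume fitting = 5
ES_Principal photography = 0; EF_Principal photography = 7
ES_Pickup shots = max(EF_Casting=12, EF_Set construction=8) = 12; EF_Pickup shots = 12+10 = 22
ES_Editing = 12; EF_Editing = 12+4 = 16
ES_Sound mix = max(EF_Script lock=5, EF_Location scouting=5, EF_Costume fitting=5, EF_Principal photography=7, EF_Pickup shots=22, EF_Editing=16) = 22; EF_Sound mix = 22+3 = 25
Expected project duration μ = 25 days. Critical path: Casting → Pickup shots → Sound mix.

Variance along critical path = 0.444 + 1.778 + 1.778 = 4.000; σ = √4.000 = 2.000 days.
Z = (28 − 25) / 2.000 = 1.500
P(T ≤ 28) = Φ(1.500) ≈ 0.933

0.933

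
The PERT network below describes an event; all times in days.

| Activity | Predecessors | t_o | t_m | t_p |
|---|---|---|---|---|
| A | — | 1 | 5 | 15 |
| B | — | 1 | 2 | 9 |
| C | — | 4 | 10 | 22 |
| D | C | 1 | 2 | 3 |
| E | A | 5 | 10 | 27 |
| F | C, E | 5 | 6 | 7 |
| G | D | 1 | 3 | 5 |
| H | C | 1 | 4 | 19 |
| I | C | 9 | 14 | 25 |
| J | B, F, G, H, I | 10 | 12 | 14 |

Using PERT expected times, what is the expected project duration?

38 days

te_A = (1 + 4·5 + 15)/6 = 36/6 = 6
te_B = (1 + 4·2 + 9)/6 = 18/6 = 3
te_C = (4 + 4·10 + 22)/6 = 66/6 = 11
te_D = (1 + 4·2 + 3)/6 = 12/6 = 2
te_E = (5 + 4·10 + 27)/6 = 72/6 = 12
te_F = (5 + 4·6 + 7)/6 = 36/6 = 6
te_G = (1 + 4·3 + 5)/6 = 18/6 = 3
te_H = (1 + 4·4 + 19)/6 = 36/6 = 6
te_I = (9 + 4·14 + 25)/6 = 90/6 = 15
te_J = (10 + 4·12 + 14)/6 = 72/6 = 12

Forward pass:
ES_A = 0; EF_A = 6
ES_B = 0; EF_B = 3
ES_C = 0; EF_C = 11
ES_D = 11; EF_D = 11+2 = 13
ES_E = 6; EF_E = 6+12 = 18
ES_F = max(EF_C=11, EF_E=18) = 18; EF_F = 18+6 = 24
ES_G = 13; EF_G = 13+3 = 16
ES_H = 11; EF_H = 11+6 = 17
ES_I = 11; EF_I = 11+15 = 26
ES_J = max(EF_B=3, EF_F=24, EF_G=16, EF_H=17, EF_I=26) = 26; EF_J = 26+12 = 38
Expected project duration μ = 38 days. Critical path: C → I → J.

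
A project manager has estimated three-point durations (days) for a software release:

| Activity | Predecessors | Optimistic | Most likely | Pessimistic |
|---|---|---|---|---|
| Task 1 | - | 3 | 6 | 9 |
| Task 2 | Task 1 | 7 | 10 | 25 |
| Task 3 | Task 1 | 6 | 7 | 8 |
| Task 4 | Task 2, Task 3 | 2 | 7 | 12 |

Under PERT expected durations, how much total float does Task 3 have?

5 days

te_Task 1 = (3 + 4·6 + 9)/6 = 36/6 = 6
te_Task 2 = (7 + 4·10 + 25)/6 = 72/6 = 12
te_Task 3 = (6 + 4·7 + 8)/6 = 42/6 = 7
te_Task 4 = (2 + 4·7 + 12)/6 = 42/6 = 7

Forward pass:
ES_Task 1 = 0; EF_Task 1 = 6
ES_Task 2 = 6; EF_Task 2 = 6+12 = 18
ES_Task 3 = 6; EF_Task 3 = 6+7 = 13
ES_Task 4 = max(EF_Task 2=18, EF_Task 3=13) = 18; EF_Task 4 = 18+7 = 25
Expected project duration μ = 25 days. Critical path: Task 1 → Task 2 → Task 4.

Backward pass:
LF_Task 4 = 25; LS_Task 4 = 25−7 = 18
LF_Task 3 = LS_Task 4 = 18; LS_Task 3 = 18−7 = 11
LF_Task 2 = LS_Task 4 = 18; LS_Task 2 = 18−12 = 6
LF_Task 1 = min(LS_Task 2=6, LS_Task 3=11) = 6; LS_Task 1 = 6−6 = 0
Slack_Task 3 = LS_Task 3 − ES_Task 3 = 11 − 6 = 5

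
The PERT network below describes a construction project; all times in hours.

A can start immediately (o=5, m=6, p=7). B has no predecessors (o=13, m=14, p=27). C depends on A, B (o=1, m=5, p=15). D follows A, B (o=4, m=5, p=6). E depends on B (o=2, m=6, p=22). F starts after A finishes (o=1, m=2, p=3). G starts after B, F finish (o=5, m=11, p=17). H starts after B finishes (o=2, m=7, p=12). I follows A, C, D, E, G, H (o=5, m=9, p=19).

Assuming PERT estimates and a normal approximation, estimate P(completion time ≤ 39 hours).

0.698

te_A = (5 + 4·6 + 7)/6 = 36/6 = 6; σ²_A = ((7−5)/6)² = 0.111
te_B = (13 + 4·14 + 27)/6 = 96/6 = 16; σ²_B = ((27−13)/6)² = 5.444
te_C = (1 + 4·5 + 15)/6 = 36/6 = 6; σ²_C = ((15−1)/6)² = 5.444
te_D = (4 + 4·5 + 6)/6 = 30/6 = 5; σ²_D = ((6−4)/6)² = 0.111
te_E = (2 + 4·6 + 22)/6 = 48/6 = 8; σ²_E = ((22−2)/6)² = 11.111
te_F = (1 + 4·2 + 3)/6 = 12/6 = 2; σ²_F = ((3−1)/6)² = 0.111
te_G = (5 + 4·11 + 17)/6 = 66/6 = 11; σ²_G = ((17−5)/6)² = 4.000
te_H = (2 + 4·7 + 12)/6 = 42/6 = 7; σ²_H = ((12−2)/6)² = 2.778
te_I = (5 + 4·9 + 19)/6 = 60/6 = 10; σ²_I = ((19−5)/6)² = 5.444

Forward pass:
ES_A = 0; EF_A = 6
ES_B = 0; EF_B = 16
ES_C = max(EF_A=6, EF_B=16) = 16; EF_C = 16+6 = 22
ES_D = max(EF_A=6, EF_B=16) = 16; EF_D = 16+5 = 21
ES_E = 16; EF_E = 16+8 = 24
ES_F = 6; EF_F = 6+2 = 8
ES_G = max(EF_B=16, EF_F=8) = 16; EF_G = 16+11 = 27
ES_H = 16; EF_H = 16+7 = 23
ES_I = max(EF_A=6, EF_C=22, EF_D=21, EF_E=24, EF_G=27, EF_H=23) = 27; EF_I = 27+10 = 37
Expected project duration μ = 37 hours. Critical path: B → G → I.

Variance along critical path = 5.444 + 4.000 + 5.444 = 14.889; σ = √14.889 = 3.859 hours.
Z = (39 − 37) / 3.859 = 0.518
P(T ≤ 39) = Φ(0.518) ≈ 0.698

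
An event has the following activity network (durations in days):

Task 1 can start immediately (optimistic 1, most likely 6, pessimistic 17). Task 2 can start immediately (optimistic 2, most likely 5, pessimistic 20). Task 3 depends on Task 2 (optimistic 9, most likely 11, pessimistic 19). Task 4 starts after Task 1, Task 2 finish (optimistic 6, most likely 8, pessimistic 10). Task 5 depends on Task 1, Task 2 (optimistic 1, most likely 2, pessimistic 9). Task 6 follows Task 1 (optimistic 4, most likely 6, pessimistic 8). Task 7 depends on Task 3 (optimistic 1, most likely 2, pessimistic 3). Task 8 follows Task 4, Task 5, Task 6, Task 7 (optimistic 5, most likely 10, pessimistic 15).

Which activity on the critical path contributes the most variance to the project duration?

te_Task 1 = (1 + 4·6 + 17)/6 = 42/6 = 7; σ²_Task 1 = ((17−1)/6)² = 7.111
te_Task 2 = (2 + 4·5 + 20)/6 = 42/6 = 7; σ²_Task 2 = ((20−2)/6)² = 9.000
te_Task 3 = (9 + 4·11 + 19)/6 = 72/6 = 12; σ²_Task 3 = ((19−9)/6)² = 2.778
te_Task 4 = (6 + 4·8 + 10)/6 = 48/6 = 8; σ²_Task 4 = ((10−6)/6)² = 0.444
te_Task 5 = (1 + 4·2 + 9)/6 = 18/6 = 3; σ²_Task 5 = ((9−1)/6)² = 1.778
te_Task 6 = (4 + 4·6 + 8)/6 = 36/6 = 6; σ²_Task 6 = ((8−4)/6)² = 0.444
te_Task 7 = (1 + 4·2 + 3)/6 = 12/6 = 2; σ²_Task 7 = ((3−1)/6)² = 0.111
te_Task 8 = (5 + 4·10 + 15)/6 = 60/6 = 10; σ²_Task 8 = ((15−5)/6)² = 2.778

Forward pass:
ES_Task 1 = 0; EF_Task 1 = 7
ES_Task 2 = 0; EF_Task 2 = 7
ES_Task 3 = 7; EF_Task 3 = 7+12 = 19
ES_Task 4 = max(EF_Task 1=7, EF_Task 2=7) = 7; EF_Task 4 = 7+8 = 15
ES_Task 5 = max(EF_Task 1=7, EF_Task 2=7) = 7; EF_Task 5 = 7+3 = 10
ES_Task 6 = 7; EF_Task 6 = 7+6 = 13
ES_Task 7 = 19; EF_Task 7 = 19+2 = 21
ES_Task 8 = max(EF_Task 4=15, EF_Task 5=10, EF_Task 6=13, EF_Task 7=21) = 21; EF_Task 8 = 21+10 = 31
Expected project duration μ = 31 days. Critical path: Task 2 → Task 3 → Task 7 → Task 8.

Variances on critical path: σ²_Task 2=9.000, σ²_Task 3=2.778, σ²_Task 7=0.111, σ²_Task 8=2.778.
Largest is σ²_Task 2 = 9.000.

Task 2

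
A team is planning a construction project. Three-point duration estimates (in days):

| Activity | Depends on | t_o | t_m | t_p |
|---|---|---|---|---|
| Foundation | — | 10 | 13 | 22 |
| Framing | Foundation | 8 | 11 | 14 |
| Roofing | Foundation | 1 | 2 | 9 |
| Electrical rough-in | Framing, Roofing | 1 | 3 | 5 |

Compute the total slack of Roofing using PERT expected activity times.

te_Foundation = (10 + 4·13 + 22)/6 = 84/6 = 14
te_Framing = (8 + 4·11 + 14)/6 = 66/6 = 11
te_Roofing = (1 + 4·2 + 9)/6 = 18/6 = 3
te_Electrical rough-in = (1 + 4·3 + 5)/6 = 18/6 = 3

Forward pass:
ES_Foundation = 0; EF_Foundation = 14
ES_Framing = 14; EF_Framing = 14+11 = 25
ES_Roofing = 14; EF_Roofing = 14+3 = 17
ES_Electrical rough-in = max(EF_Framing=25, EF_Roofing=17) = 25; EF_Electrical rough-in = 25+3 = 28
Expected project duration μ = 28 days. Critical path: Foundation → Framing → Electrical rough-in.

Backward pass:
LF_Electrical rough-in = 28; LS_Electrical rough-in = 28−3 = 25
LF_Roofing = LS_Electrical rough-in = 25; LS_Roofing = 25−3 = 22
LF_Framing = LS_Electrical rough-in = 25; LS_Framing = 25−11 = 14
LF_Foundation = min(LS_Framing=14, LS_Roofing=22) = 14; LS_Foundation = 14−14 = 0
Slack_Roofing = LS_Roofing − ES_Roofing = 22 − 14 = 8

8 days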